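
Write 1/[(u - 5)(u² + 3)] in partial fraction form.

Cover-up at u = 5: α = 1/(5² + 3) = 1/28. Then β = -α = -1/28, γ = -α·(0 + 5) = -5/28
Result: (1/28)/(u - 5) - ((1/28)u + 5/28)/(u² + 3)


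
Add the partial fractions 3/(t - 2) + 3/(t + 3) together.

Common denominator (t - 2)(t + 3). Numerator: 3(t + 3) + 3(t - 2) = (3t + 9) + (3t - 6) = 6t + 3
Result: (6t + 3)/[(t - 2)(t + 3)]


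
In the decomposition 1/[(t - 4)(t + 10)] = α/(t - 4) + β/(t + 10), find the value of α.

Cover-up at t = 4: α = 1/(4 + 10) = 1/14


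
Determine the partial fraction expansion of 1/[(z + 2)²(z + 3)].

Cover-up at z=-3: γ = 1/(-3 + 2)² = 1. Cover-up at z=-2: β = 1/(-2 + 3) = 1. Comparing z² coeff: α = -γ = -1
Result: -1/(z + 2) + 1/(z + 2)² + 1/(z + 3)


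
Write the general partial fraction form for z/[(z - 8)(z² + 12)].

Linear + irreducible quadratic: P/(z - 8) + (Qz + R)/(z² + 12)


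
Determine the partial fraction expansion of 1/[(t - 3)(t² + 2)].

Cover-up at t = 3: A = 1/(3² + 2) = 1/11. Then B = -A = -1/11, C = -A·(0 + 3) = -3/11
Result: (1/11)/(t - 3) - ((1/11)t + 3/11)/(t² + 2)


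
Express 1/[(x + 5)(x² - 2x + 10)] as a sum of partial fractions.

Cover-up at x = -5: P = 1/((-5)² - 2·(-5) + 10) = 1/45. Then Q = -P = -1/45, R = -P·(-2 - 5) = 7/45
Result: (1/45)/(x + 5) - ((1/45)x - 7/45)/(x² - 2x + 10)


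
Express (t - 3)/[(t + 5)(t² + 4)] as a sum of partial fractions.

At t=-5: P = (1·(-5) - 3)/((-5)² + 4) = -8/29. Q = -P = 8/29, R = 1 - (-5)·P = -11/29
Result: (-8/29)/(t + 5) + ((8/29)t - 11/29)/(t² + 4)


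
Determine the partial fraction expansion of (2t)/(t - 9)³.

(2t) = P(t - 9)² + Q(t - 9) + R. At t = 9: R = 2·9 + 0 = 18. Coefficients: P = 0, Q = 2
Result: 2/(t - 9)² + 18/(t - 9)³


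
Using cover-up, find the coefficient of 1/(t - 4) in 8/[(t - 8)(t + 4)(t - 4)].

Cover (t - 4), set t=4: 8/[(4 - 8)(4 + 4)] = -1/4


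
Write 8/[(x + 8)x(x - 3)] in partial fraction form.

Using cover-up method: A = 1/11, B = -1/3, C = 8/33
Result: (1/11)/(x + 8) - (1/3)/x + (8/33)/(x - 3)


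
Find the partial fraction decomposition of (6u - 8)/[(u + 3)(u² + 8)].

At u=-3: P = (6·(-3) - 8)/((-3)² + 8) = -26/17. Q = -P = 26/17, R = 6 - (-3)·P = 24/17
Result: (-26/17)/(u + 3) + ((26/17)u + 24/17)/(u² + 8)


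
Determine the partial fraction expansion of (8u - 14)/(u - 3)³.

(8u - 14) = P(u - 3)² + Q(u - 3) + R. At u = 3: R = 8·3 - 14 = 10. Coefficients: P = 0, Q = 8
Result: 8/(u - 3)² + 10/(u - 3)³


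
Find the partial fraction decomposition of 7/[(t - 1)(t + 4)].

7/(t - 1)(t + 4) = P/(t - 1) + Q/(t + 4). P = 7/(1 + 4) = 7/5, Q = 7/(-4 - 1) = -7/5
Result: (7/5)/(t - 1) - (7/5)/(t + 4)


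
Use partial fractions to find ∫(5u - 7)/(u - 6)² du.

Decompose: α = 5, β = 5·6 - 7 = 23, so (5u - 7)/(u - 6)² = 5/(u - 6) + 23/(u - 6)². Integrate: ∫ α/(u - 6) du = 5 ln|(u - 6)|; ∫ β/(u - 6)² du = -23/(u - 6). Sum: 5 ln|(u - 6)| - 23/(u - 6) + C


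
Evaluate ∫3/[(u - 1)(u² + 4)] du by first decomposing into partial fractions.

Cover-up at u=1: P = 3/(1²+4) = 3/5. Coeff matching: Q = -3/5, R = -3/5. Decomposition: (3/5)/(u - 1) - ((3/5)u + 3/5)/(u² + 4). Integrate: linear → ln, quadratic → (1/2)ln + arctan: (3/5) ln|(u - 1)| - (3/10) ln(u² + 4) - (3/10) arctan(u/2) + C


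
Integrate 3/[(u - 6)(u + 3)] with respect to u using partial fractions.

Decompose: 3/[(u - 6)(u + 3)] = (1/3)/(u - 6) - (1/3)/(u + 3). Integrate each term: (1/3) ln|(u - 6)| - (1/3) ln|(u + 3)| + C


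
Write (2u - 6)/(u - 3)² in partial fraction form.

(2u - 6) = P(u - 3) + Q. At u = 3: Q = 2·3 - 6 = 0. Coeff of u: P = 2
Result: 2/(u - 3)


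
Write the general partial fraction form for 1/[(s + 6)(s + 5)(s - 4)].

Three distinct linear factors: α/(s + 6) + β/(s + 5) + γ/(s - 4)


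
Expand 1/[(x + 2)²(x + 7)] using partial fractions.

Cover-up at x=-7: R = 1/(-7 + 2)² = 1/25. Cover-up at x=-2: Q = 1/(-2 + 7) = 1/5. Comparing x² coeff: P = -R = -1/25
Result: (-1/25)/(x + 2) + (1/5)/(x + 2)² + (1/25)/(x + 7)


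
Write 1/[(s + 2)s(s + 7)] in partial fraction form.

Using cover-up method: A = -1/10, B = 1/14, C = 1/35
Result: (-1/10)/(s + 2) + (1/14)/s + (1/35)/(s + 7)


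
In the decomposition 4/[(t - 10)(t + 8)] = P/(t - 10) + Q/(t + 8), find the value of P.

Cover-up at t = 10: P = 4/(10 + 8) = 4/18 = 2/9


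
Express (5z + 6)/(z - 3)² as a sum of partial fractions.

(5z + 6) = P(z - 3) + Q. At z = 3: Q = 5·3 + 6 = 21. Coeff of z: P = 5
Result: 5/(z - 3) + 21/(z - 3)²


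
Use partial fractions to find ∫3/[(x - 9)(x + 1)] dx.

Decompose: 3/[(x - 9)(x + 1)] = (3/10)/(x - 9) - (3/10)/(x + 1). Integrate each term: (3/10) ln|(x - 9)| - (3/10) ln|(x + 1)| + C


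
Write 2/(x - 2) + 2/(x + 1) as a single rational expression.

Common denominator (x - 2)(x + 1). Numerator: 2(x + 1) + 2(x - 2) = (2x + 2) + (2x - 4) = 4x - 2
Result: (4x - 2)/[(x - 2)(x + 1)]


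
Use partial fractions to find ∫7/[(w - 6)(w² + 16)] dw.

Cover-up at w=6: A = 7/(6²+16) = 7/52. Coeff matching: B = -7/52, C = -21/26. Decomposition: (7/52)/(w - 6) - ((7/52)w + 21/26)/(w² + 16). Integrate: linear → ln, quadratic → (1/2)ln + arctan: (7/52) ln|(w - 6)| - (7/104) ln(w² + 16) - (21/104) arctan(w/4) + C


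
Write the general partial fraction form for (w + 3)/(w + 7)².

Repeated linear factor: α/(w + 7) + β/(w + 7)²


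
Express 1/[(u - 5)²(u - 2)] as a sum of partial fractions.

Cover-up at u=2: C = 1/(2 - 5)² = 1/9. Cover-up at u=5: B = 1/(5 - 2) = 1/3. Comparing u² coeff: A = -C = -1/9
Result: (-1/9)/(u - 5) + (1/3)/(u - 5)² + (1/9)/(u - 2)


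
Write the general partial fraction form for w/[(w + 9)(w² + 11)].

Linear + irreducible quadratic: A/(w + 9) + (Bw + C)/(w² + 11)


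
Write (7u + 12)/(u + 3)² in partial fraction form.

(7u + 12) = α(u + 3) + β. At u = -3: β = 7·(-3) + 12 = -9. Coeff of u: α = 7
Result: 7/(u + 3) - 9/(u + 3)²


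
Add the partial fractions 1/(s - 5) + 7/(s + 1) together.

Common denominator (s - 5)(s + 1). Numerator: 1(s + 1) + 7(s - 5) = (s + 1) + (7s - 35) = 8s - 34
Result: (8s - 34)/[(s - 5)(s + 1)]


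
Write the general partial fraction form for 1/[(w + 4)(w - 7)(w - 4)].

Three distinct linear factors: A/(w + 4) + B/(w - 7) + C/(w - 4)


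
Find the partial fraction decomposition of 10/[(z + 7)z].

10/(z + 7)z = P/(z + 7) + Q/z. P = 10/(-7 - 0) = -10/7, Q = 10/(0 + 7) = 10/7
Result: (-10/7)/(z + 7) + (10/7)/z


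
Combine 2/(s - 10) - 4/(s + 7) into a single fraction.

Common denominator (s - 10)(s + 7). Numerator: 2(s + 7) - 4(s - 10) = (2s + 14) - (4s - 40) = -2s + 54
Result: (-2s + 54)/[(s - 10)(s + 7)]


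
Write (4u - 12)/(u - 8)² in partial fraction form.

(4u - 12) = P(u - 8) + Q. At u = 8: Q = 4·8 - 12 = 20. Coeff of u: P = 4
Result: 4/(u - 8) + 20/(u - 8)²


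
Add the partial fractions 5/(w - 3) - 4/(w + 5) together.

Common denominator (w - 3)(w + 5). Numerator: 5(w + 5) - 4(w - 3) = (5w + 25) - (4w - 12) = w + 37
Result: (w + 37)/[(w - 3)(w + 5)]


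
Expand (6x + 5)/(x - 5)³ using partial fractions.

(6x + 5) = P(x - 5)² + Q(x - 5) + R. At x = 5: R = 6·5 + 5 = 35. Coefficients: P = 0, Q = 6
Result: 6/(x - 5)² + 35/(x - 5)³


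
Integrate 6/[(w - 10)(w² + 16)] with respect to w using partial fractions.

Cover-up at w=10: A = 6/(10²+16) = 3/58. Coeff matching: B = -3/58, C = -15/29. Decomposition: (3/58)/(w - 10) - ((3/58)w + 15/29)/(w² + 16). Integrate: linear → ln, quadratic → (1/2)ln + arctan: (3/58) ln|(w - 10)| - (3/116) ln(w² + 16) - (15/116) arctan(w/4) + C


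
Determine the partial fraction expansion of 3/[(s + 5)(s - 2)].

3/(s + 5)(s - 2) = α/(s + 5) + β/(s - 2). α = 3/(-5 - 2) = -3/7, β = 3/(2 + 5) = 3/7
Result: (-3/7)/(s + 5) + (3/7)/(s - 2)


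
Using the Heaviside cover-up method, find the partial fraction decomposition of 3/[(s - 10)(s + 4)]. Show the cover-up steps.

Cover (s - 10): set s=10, get P = 3/(10 + 4) = 3/14. Cover (s + 4): set s=-4, get Q = 3/(-4 - 10) = -3/14.
Result: (3/14)/(s - 10) - (3/14)/(s + 4)


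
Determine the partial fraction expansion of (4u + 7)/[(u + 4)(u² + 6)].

At u=-4: α = (4·(-4) + 7)/((-4)² + 6) = -9/22. β = -α = 9/22, γ = 4 - (-4)·α = 26/11
Result: (-9/22)/(u + 4) + ((9/22)u + 26/11)/(u² + 6)


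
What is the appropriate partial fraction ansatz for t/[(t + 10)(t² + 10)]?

Linear + irreducible quadratic: A/(t + 10) + (Bt + C)/(t² + 10)


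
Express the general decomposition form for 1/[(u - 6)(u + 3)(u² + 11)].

Two linear + quadratic: P/(u - 6) + Q/(u + 3) + (Ru + S)/(u² + 11)


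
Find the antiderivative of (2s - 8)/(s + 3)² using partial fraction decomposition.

Decompose: A = 2, B = 2·(-3) - 8 = -14, so (2s - 8)/(s + 3)² = 2/(s + 3) - 14/(s + 3)². Integrate: ∫ A/(s + 3) ds = 2 ln|(s + 3)|; ∫ B/(s + 3)² ds = 14/(s + 3). Sum: 2 ln|(s + 3)| + 14/(s + 3) + C


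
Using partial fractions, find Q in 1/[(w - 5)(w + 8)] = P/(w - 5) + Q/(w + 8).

Cover-up at w = -8: Q = 1/(-8 - 5) = -1/13


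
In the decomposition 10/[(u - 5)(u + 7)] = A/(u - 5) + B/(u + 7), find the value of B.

Cover-up at u = -7: B = 10/(-7 - 5) = -10/12 = -5/6


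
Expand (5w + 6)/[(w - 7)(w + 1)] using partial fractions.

At w=7: P = (5·7 + 6)/(7 + 1) = 41/8. At w=-1: Q = (5·(-1) + 6)/(-1 - 7) = -1/8
Result: (41/8)/(w - 7) - (1/8)/(w + 1)


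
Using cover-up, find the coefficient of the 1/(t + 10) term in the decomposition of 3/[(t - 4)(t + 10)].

Cover (t + 10), set t=-10: 3/((t - 4) at t=-10) = 3/(-14) = -3/14


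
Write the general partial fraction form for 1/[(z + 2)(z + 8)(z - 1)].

Three distinct linear factors: P/(z + 2) + Q/(z + 8) + R/(z - 1)


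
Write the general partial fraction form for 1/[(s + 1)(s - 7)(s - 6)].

Three distinct linear factors: α/(s + 1) + β/(s - 7) + γ/(s - 6)


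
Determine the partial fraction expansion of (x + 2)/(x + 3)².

(x + 2) = A(x + 3) + B. At x = -3: B = 1·(-3) + 2 = -1. Coeff of x: A = 1
Result: 1/(x + 3) - 1/(x + 3)²


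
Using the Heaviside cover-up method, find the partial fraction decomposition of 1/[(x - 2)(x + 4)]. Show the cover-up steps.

Cover (x - 2): set x=2, get P = 1/(2 + 4) = 1/6. Cover (x + 4): set x=-4, get Q = 1/(-4 - 2) = -1/6.
Result: (1/6)/(x - 2) - (1/6)/(x + 4)


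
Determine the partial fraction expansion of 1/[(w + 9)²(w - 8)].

Cover-up at w=8: R = 1/(8 + 9)² = 1/289. Cover-up at w=-9: Q = 1/(-9 - 8) = -1/17. Comparing w² coeff: P = -R = -1/289
Result: (-1/289)/(w + 9) - (1/17)/(w + 9)² + (1/289)/(w - 8)


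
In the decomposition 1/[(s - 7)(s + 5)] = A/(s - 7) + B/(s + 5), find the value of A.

Cover-up at s = 7: A = 1/(7 + 5) = 1/12


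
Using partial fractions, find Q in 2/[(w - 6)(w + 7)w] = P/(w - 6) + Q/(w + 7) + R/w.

Cover-up at w = -7: Q = 2/[(-7 - 6)(-7 - 0)] = 2/[(-13)(-7)] = 2/91


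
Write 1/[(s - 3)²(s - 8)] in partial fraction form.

Cover-up at s=8: γ = 1/(8 - 3)² = 1/25. Cover-up at s=3: β = 1/(3 - 8) = -1/5. Comparing s² coeff: α = -γ = -1/25
Result: (-1/25)/(s - 3) - (1/5)/(s - 3)² + (1/25)/(s - 8)


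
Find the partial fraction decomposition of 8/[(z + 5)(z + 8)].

8/(z + 5)(z + 8) = P/(z + 5) + Q/(z + 8). P = 8/(-5 + 8) = 8/3, Q = 8/(-8 + 5) = -8/3
Result: (8/3)/(z + 5) - (8/3)/(z + 8)


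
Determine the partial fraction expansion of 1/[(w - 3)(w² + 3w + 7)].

Cover-up at w = 3: P = 1/(3² + 3·3 + 7) = 1/25. Then Q = -P = -1/25, R = -P·(3 + 3) = -6/25
Result: (1/25)/(w - 3) - ((1/25)w + 6/25)/(w² + 3w + 7)


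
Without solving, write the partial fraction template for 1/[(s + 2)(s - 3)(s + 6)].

Three distinct linear factors: P/(s + 2) + Q/(s - 3) + R/(s + 6)


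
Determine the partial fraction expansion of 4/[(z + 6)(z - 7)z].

Using cover-up method: A = 2/39, B = 4/91, C = -2/21
Result: (2/39)/(z + 6) + (4/91)/(z - 7) - (2/21)/z


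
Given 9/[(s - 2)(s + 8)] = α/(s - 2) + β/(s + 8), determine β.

Cover-up at s = -8: β = 9/(-8 - 2) = -9/10


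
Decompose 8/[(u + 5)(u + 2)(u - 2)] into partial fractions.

Using cover-up method: P = 8/21, Q = -2/3, R = 2/7
Result: (8/21)/(u + 5) - (2/3)/(u + 2) + (2/7)/(u - 2)


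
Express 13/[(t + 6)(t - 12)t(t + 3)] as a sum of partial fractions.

Using Heaviside cover-up: (-13/324)/(t + 6) + (13/3240)/(t - 12) - (13/216)/t + (13/135)/(t + 3)


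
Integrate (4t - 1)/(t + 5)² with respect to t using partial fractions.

Decompose: A = 4, B = 4·(-5) - 1 = -21, so (4t - 1)/(t + 5)² = 4/(t + 5) - 21/(t + 5)². Integrate: ∫ A/(t + 5) dt = 4 ln|(t + 5)|; ∫ B/(t + 5)² dt = 21/(t + 5). Sum: 4 ln|(t + 5)| + 21/(t + 5) + C


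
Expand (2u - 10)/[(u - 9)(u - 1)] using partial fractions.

At u=9: α = (2·9 - 10)/(9 - 1) = 1. At u=1: β = (2·1 - 10)/(1 - 9) = 1
Result: 1/(u - 9) + 1/(u - 1)


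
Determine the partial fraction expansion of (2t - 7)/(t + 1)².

(2t - 7) = α(t + 1) + β. At t = -1: β = 2·(-1) - 7 = -9. Coeff of t: α = 2
Result: 2/(t + 1) - 9/(t + 1)²


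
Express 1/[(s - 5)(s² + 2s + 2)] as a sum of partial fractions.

Cover-up at s = 5: α = 1/(5² + 2·5 + 2) = 1/37. Then β = -α = -1/37, γ = -α·(2 + 5) = -7/37
Result: (1/37)/(s - 5) - ((1/37)s + 7/37)/(s² + 2s + 2)


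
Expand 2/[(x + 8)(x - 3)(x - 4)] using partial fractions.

Using cover-up method: α = 1/66, β = -2/11, γ = 1/6
Result: (1/66)/(x + 8) - (2/11)/(x - 3) + (1/6)/(x - 4)


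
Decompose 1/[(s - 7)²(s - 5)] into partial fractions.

Cover-up at s=5: C = 1/(5 - 7)² = 1/4. Cover-up at s=7: B = 1/(7 - 5) = 1/2. Comparing s² coeff: A = -C = -1/4
Result: (-1/4)/(s - 7) + (1/2)/(s - 7)² + (1/4)/(s - 5)


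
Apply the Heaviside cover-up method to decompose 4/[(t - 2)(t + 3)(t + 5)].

Cover (t - 2), t=2: α = 4/[(2 + 3)(2 + 5)] = 4/35. Cover (t + 3), t=-3: β = 4/[(-3 - 2)(-3 + 5)] = -2/5. Cover (t + 5), t=-5: γ = 4/[(-5 - 2)(-5 + 3)] = 2/7.
Result: (4/35)/(t - 2) - (2/5)/(t + 3) + (2/7)/(t + 5)


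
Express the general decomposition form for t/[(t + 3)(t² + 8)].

Linear + irreducible quadratic: P/(t + 3) + (Qt + R)/(t² + 8)


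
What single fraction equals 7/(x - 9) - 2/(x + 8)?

Common denominator (x - 9)(x + 8). Numerator: 7(x + 8) - 2(x - 9) = (7x + 56) - (2x - 18) = 5x + 74
Result: (5x + 74)/[(x - 9)(x + 8)]


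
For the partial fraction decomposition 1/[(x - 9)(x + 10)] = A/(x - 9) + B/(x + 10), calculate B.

Cover-up at x = -10: B = 1/(-10 - 9) = -1/19


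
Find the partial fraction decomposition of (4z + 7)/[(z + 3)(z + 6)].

At z=-3: P = (4·(-3) + 7)/(-3 + 6) = -5/3. At z=-6: Q = (4·(-6) + 7)/(-6 + 3) = 17/3
Result: (-5/3)/(z + 3) + (17/3)/(z + 6)


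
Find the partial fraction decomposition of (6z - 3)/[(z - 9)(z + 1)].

At z=9: α = (6·9 - 3)/(9 + 1) = 51/10. At z=-1: β = (6·(-1) - 3)/(-1 - 9) = 9/10
Result: (51/10)/(z - 9) + (9/10)/(z + 1)


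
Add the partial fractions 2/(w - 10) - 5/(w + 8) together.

Common denominator (w - 10)(w + 8). Numerator: 2(w + 8) - 5(w - 10) = (2w + 16) - (5w - 50) = -3w + 66
Result: (-3w + 66)/[(w - 10)(w + 8)]


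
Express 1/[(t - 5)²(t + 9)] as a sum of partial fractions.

Cover-up at t=-9: C = 1/(-9 - 5)² = 1/196. Cover-up at t=5: B = 1/(5 + 9) = 1/14. Comparing t² coeff: A = -C = -1/196
Result: (-1/196)/(t - 5) + (1/14)/(t - 5)² + (1/196)/(t + 9)


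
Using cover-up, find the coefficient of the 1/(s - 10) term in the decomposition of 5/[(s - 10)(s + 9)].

Cover (s - 10), set s=10: 5/((s + 9) at s=10) = 5/(19) = 5/19


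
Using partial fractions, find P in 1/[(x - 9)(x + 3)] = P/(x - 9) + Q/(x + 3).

Cover-up at x = 9: P = 1/(9 + 3) = 1/12


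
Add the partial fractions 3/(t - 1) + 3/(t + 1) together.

Common denominator (t - 1)(t + 1). Numerator: 3(t + 1) + 3(t - 1) = (3t + 3) + (3t - 3) = 6t
Result: (6t)/[(t - 1)(t + 1)]


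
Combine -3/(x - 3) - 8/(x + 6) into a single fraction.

Common denominator (x - 3)(x + 6). Numerator: -3(x + 6) - 8(x - 3) = (-3x - 18) - (8x - 24) = -11x + 6
Result: (-11x + 6)/[(x - 3)(x + 6)]


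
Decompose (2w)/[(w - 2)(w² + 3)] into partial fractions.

At w=2: A = (2·2 + 0)/(2² + 3) = 4/7. B = -A = -4/7, C = 2 - 2·A = 6/7
Result: (4/7)/(w - 2) - ((4/7)w - 6/7)/(w² + 3)


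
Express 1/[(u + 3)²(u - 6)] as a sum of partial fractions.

Cover-up at u=6: C = 1/(6 + 3)² = 1/81. Cover-up at u=-3: B = 1/(-3 - 6) = -1/9. Comparing u² coeff: A = -C = -1/81
Result: (-1/81)/(u + 3) - (1/9)/(u + 3)² + (1/81)/(u - 6)


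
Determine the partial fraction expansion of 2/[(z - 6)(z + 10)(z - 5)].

Using cover-up method: P = 1/8, Q = 1/120, R = -2/15
Result: (1/8)/(z - 6) + (1/120)/(z + 10) - (2/15)/(z - 5)


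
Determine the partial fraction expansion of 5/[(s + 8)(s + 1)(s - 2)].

Using cover-up method: P = 1/14, Q = -5/21, R = 1/6
Result: (1/14)/(s + 8) - (5/21)/(s + 1) + (1/6)/(s - 2)


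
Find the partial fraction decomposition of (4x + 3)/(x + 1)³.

(4x + 3) = A(x + 1)² + B(x + 1) + C. At x = -1: C = 4·(-1) + 3 = -1. Coefficients: A = 0, B = 4
Result: 4/(x + 1)² - 1/(x + 1)³


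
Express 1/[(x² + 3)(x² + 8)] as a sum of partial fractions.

Coefficient matching gives P = R = 0, Q = 1/(8-3) = 1/5, S = -Q = -1/5
Result: (1/5)/(x² + 3) - (1/5)/(x² + 8)


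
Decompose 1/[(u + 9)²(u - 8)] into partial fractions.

Cover-up at u=8: R = 1/(8 + 9)² = 1/289. Cover-up at u=-9: Q = 1/(-9 - 8) = -1/17. Comparing u² coeff: P = -R = -1/289
Result: (-1/289)/(u + 9) - (1/17)/(u + 9)² + (1/289)/(u - 8)


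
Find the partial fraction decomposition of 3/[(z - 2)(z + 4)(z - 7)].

Using cover-up method: A = -1/10, B = 1/22, C = 3/55
Result: (-1/10)/(z - 2) + (1/22)/(z + 4) + (3/55)/(z - 7)


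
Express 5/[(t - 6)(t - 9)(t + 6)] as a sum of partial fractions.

Using cover-up method: A = -5/36, B = 1/9, C = 1/36
Result: (-5/36)/(t - 6) + (1/9)/(t - 9) + (1/36)/(t + 6)


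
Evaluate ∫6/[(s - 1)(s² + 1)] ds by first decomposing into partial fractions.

Cover-up at s=1: P = 6/(1²+1) = 3. Coeff matching: Q = -3, R = -3. Decomposition: 3/(s - 1) - (3s + 3)/(s² + 1). Integrate: linear → ln, quadratic → (1/2)ln + arctan: 3 ln|(s - 1)| - (3/2) ln(s² + 1) - 3 arctan(s) + C


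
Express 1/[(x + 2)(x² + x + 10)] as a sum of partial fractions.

Cover-up at x = -2: A = 1/((-2)² + 1·(-2) + 10) = 1/12. Then B = -A = -1/12, C = -A·(1 - 2) = 1/12
Result: (1/12)/(x + 2) - ((1/12)x - 1/12)/(x² + x + 10)


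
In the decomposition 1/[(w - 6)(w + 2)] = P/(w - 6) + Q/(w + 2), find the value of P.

Cover-up at w = 6: P = 1/(6 + 2) = 1/8


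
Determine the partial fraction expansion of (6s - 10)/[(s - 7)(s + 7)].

At s=7: α = (6·7 - 10)/(7 + 7) = 16/7. At s=-7: β = (6·(-7) - 10)/(-7 - 7) = 26/7
Result: (16/7)/(s - 7) + (26/7)/(s + 7)


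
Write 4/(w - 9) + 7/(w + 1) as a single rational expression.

Common denominator (w - 9)(w + 1). Numerator: 4(w + 1) + 7(w - 9) = (4w + 4) + (7w - 63) = 11w - 59
Result: (11w - 59)/[(w - 9)(w + 1)]


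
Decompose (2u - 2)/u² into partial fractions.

(2u - 2) = Pu + Q. At u = 0: Q = 2·0 - 2 = -2. Coeff of u: P = 2
Result: 2/u - 2/u²


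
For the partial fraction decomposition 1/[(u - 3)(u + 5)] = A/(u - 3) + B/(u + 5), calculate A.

Cover-up at u = 3: A = 1/(3 + 5) = 1/8


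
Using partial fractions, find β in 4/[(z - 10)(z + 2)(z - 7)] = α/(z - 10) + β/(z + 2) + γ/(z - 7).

Cover-up at z = -2: β = 4/[(-2 - 10)(-2 - 7)] = 4/[(-12)(-9)] = 4/108 = 1/27


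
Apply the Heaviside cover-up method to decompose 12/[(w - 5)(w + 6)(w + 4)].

Cover (w - 5), w=5: α = 12/[(5 + 6)(5 + 4)] = 4/33. Cover (w + 6), w=-6: β = 12/[(-6 - 5)(-6 + 4)] = 6/11. Cover (w + 4), w=-4: γ = 12/[(-4 - 5)(-4 + 6)] = -2/3.
Result: (4/33)/(w - 5) + (6/11)/(w + 6) - (2/3)/(w + 4)


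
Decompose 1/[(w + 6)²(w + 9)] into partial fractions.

Cover-up at w=-9: R = 1/(-9 + 6)² = 1/9. Cover-up at w=-6: Q = 1/(-6 + 9) = 1/3. Comparing w² coeff: P = -R = -1/9
Result: (-1/9)/(w + 6) + (1/3)/(w + 6)² + (1/9)/(w + 9)


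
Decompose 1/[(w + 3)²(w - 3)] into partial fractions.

Cover-up at w=3: C = 1/(3 + 3)² = 1/36. Cover-up at w=-3: B = 1/(-3 - 3) = -1/6. Comparing w² coeff: A = -C = -1/36
Result: (-1/36)/(w + 3) - (1/6)/(w + 3)² + (1/36)/(w - 3)


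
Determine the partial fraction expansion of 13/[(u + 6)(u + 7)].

13/(u + 6)(u + 7) = P/(u + 6) + Q/(u + 7). P = 13/(-6 + 7) = 13, Q = 13/(-7 + 6) = -13
Result: 13/(u + 6) - 13/(u + 7)


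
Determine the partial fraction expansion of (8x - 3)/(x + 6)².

(8x - 3) = P(x + 6) + Q. At x = -6: Q = 8·(-6) - 3 = -51. Coeff of x: P = 8
Result: 8/(x + 6) - 51/(x + 6)²


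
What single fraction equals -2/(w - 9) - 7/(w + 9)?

Common denominator (w - 9)(w + 9). Numerator: -2(w + 9) - 7(w - 9) = (-2w - 18) - (7w - 63) = -9w + 45
Result: (-9w + 45)/[(w - 9)(w + 9)]


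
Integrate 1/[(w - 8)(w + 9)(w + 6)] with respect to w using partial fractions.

Cover-up: A = 1/238, B = 1/51, C = -1/42. Decomposition: (1/238)/(w - 8) + (1/51)/(w + 9) - (1/42)/(w + 6). Integrate each term: (1/238) ln|(w - 8)| + (1/51) ln|(w + 9)| - (1/42) ln|(w + 6)| + C


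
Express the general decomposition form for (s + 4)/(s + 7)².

Repeated linear factor: P/(s + 7) + Q/(s + 7)²


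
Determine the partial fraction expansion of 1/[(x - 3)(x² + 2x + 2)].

Cover-up at x = 3: A = 1/(3² + 2·3 + 2) = 1/17. Then B = -A = -1/17, C = -A·(2 + 3) = -5/17
Result: (1/17)/(x - 3) - ((1/17)x + 5/17)/(x² + 2x + 2)


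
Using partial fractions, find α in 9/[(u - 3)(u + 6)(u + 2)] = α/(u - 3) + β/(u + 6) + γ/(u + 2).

Cover-up at u = 3: α = 9/[(3 + 6)(3 + 2)] = 9/[(9)(5)] = 9/45 = 1/5


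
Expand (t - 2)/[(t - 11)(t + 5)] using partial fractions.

At t=11: P = (1·11 - 2)/(11 + 5) = 9/16. At t=-5: Q = (1·(-5) - 2)/(-5 - 11) = 7/16
Result: (9/16)/(t - 11) + (7/16)/(t + 5)


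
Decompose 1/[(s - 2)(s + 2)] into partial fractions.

1/(s - 2)(s + 2) = A/(s - 2) + B/(s + 2). A = 1/(2 + 2) = 1/4, B = 1/(-2 - 2) = -1/4
Result: (1/4)/(s - 2) - (1/4)/(s + 2)


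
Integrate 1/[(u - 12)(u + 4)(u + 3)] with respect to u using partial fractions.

Cover-up: α = 1/240, β = 1/16, γ = -1/15. Decomposition: (1/240)/(u - 12) + (1/16)/(u + 4) - (1/15)/(u + 3). Integrate each term: (1/240) ln|(u - 12)| + (1/16) ln|(u + 4)| - (1/15) ln|(u + 3)| + C


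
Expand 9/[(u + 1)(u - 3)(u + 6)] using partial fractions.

Using cover-up method: α = -9/20, β = 1/4, γ = 1/5
Result: (-9/20)/(u + 1) + (1/4)/(u - 3) + (1/5)/(u + 6)


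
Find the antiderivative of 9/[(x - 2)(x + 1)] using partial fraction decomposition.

Decompose: 9/[(x - 2)(x + 1)] = 3/(x - 2) - 3/(x + 1). Integrate each term: 3 ln|(x - 2)| - 3 ln|(x + 1)| + C


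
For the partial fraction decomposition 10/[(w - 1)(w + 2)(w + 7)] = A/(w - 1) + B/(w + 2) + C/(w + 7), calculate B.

Cover-up at w = -2: B = 10/[(-2 - 1)(-2 + 7)] = 10/[(-3)(5)] = -10/15 = -2/3


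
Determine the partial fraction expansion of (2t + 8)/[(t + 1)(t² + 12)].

At t=-1: A = (2·(-1) + 8)/((-1)² + 12) = 6/13. B = -A = -6/13, C = 2 - (-1)·A = 32/13
Result: (6/13)/(t + 1) - ((6/13)t - 32/13)/(t² + 12)


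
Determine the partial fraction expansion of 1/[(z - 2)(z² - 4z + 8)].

Cover-up at z = 2: A = 1/(2² - 4·2 + 8) = 1/4. Then B = -A = -1/4, C = -A·(-4 + 2) = 1/2
Result: (1/4)/(z - 2) - ((1/4)z - 1/2)/(z² - 4z + 8)


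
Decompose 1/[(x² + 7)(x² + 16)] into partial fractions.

Coefficient matching gives A = C = 0, B = 1/(16-7) = 1/9, D = -B = -1/9
Result: (1/9)/(x² + 7) - (1/9)/(x² + 16)


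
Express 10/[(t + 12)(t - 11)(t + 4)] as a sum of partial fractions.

Using cover-up method: α = 5/92, β = 2/69, γ = -1/12
Result: (5/92)/(t + 12) + (2/69)/(t - 11) - (1/12)/(t + 4)


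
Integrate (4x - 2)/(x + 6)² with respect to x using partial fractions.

Decompose: P = 4, Q = 4·(-6) - 2 = -26, so (4x - 2)/(x + 6)² = 4/(x + 6) - 26/(x + 6)². Integrate: ∫ P/(x + 6) dx = 4 ln|(x + 6)|; ∫ Q/(x + 6)² dx = 26/(x + 6). Sum: 4 ln|(x + 6)| + 26/(x + 6) + C


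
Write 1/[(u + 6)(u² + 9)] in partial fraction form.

Cover-up at u = -6: A = 1/((-6)² + 9) = 1/45. Then B = -A = -1/45, C = -A·(0 - 6) = 2/15
Result: (1/45)/(u + 6) - ((1/45)u - 2/15)/(u² + 9)


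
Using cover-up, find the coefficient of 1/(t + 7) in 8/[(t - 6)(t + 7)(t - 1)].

Cover (t + 7), set t=-7: 8/[(-7 - 6)(-7 - 1)] = 1/13


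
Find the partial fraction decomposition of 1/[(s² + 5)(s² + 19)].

Coefficient matching gives α = γ = 0, β = 1/(19-5) = 1/14, δ = -β = -1/14
Result: (1/14)/(s² + 5) - (1/14)/(s² + 19)


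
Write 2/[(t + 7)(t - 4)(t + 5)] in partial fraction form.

Using cover-up method: α = 1/11, β = 2/99, γ = -1/9
Result: (1/11)/(t + 7) + (2/99)/(t - 4) - (1/9)/(t + 5)


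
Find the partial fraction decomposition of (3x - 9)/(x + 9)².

(3x - 9) = α(x + 9) + β. At x = -9: β = 3·(-9) - 9 = -36. Coeff of x: α = 3
Result: 3/(x + 9) - 36/(x + 9)²


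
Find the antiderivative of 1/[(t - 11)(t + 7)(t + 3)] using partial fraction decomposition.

Cover-up: A = 1/252, B = 1/72, C = -1/56. Decomposition: (1/252)/(t - 11) + (1/72)/(t + 7) - (1/56)/(t + 3). Integrate each term: (1/252) ln|(t - 11)| + (1/72) ln|(t + 7)| - (1/56) ln|(t + 3)| + C


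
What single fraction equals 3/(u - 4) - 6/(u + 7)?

Common denominator (u - 4)(u + 7). Numerator: 3(u + 7) - 6(u - 4) = (3u + 21) - (6u - 24) = -3u + 45
Result: (-3u + 45)/[(u - 4)(u + 7)]


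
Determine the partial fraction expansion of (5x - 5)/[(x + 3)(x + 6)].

At x=-3: P = (5·(-3) - 5)/(-3 + 6) = -20/3. At x=-6: Q = (5·(-6) - 5)/(-6 + 3) = 35/3
Result: (-20/3)/(x + 3) + (35/3)/(x + 6)


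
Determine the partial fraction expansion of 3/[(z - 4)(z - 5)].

3/(z - 4)(z - 5) = A/(z - 4) + B/(z - 5). A = 3/(4 - 5) = -3, B = 3/(5 - 4) = 3
Result: -3/(z - 4) + 3/(z - 5)


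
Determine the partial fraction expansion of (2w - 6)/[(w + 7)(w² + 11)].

At w=-7: P = (2·(-7) - 6)/((-7)² + 11) = -1/3. Q = -P = 1/3, R = 2 - (-7)·P = -1/3
Result: (-1/3)/(w + 7) + ((1/3)w - 1/3)/(w² + 11)


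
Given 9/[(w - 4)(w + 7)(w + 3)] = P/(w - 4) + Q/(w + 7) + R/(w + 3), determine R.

Cover-up at w = -3: R = 9/[(-3 - 4)(-3 + 7)] = 9/[(-7)(4)] = -9/28


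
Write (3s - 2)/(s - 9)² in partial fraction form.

(3s - 2) = α(s - 9) + β. At s = 9: β = 3·9 - 2 = 25. Coeff of s: α = 3
Result: 3/(s - 9) + 25/(s - 9)²


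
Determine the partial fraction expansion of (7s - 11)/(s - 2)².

(7s - 11) = P(s - 2) + Q. At s = 2: Q = 7·2 - 11 = 3. Coeff of s: P = 7
Result: 7/(s - 2) + 3/(s - 2)²


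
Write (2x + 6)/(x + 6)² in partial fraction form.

(2x + 6) = α(x + 6) + β. At x = -6: β = 2·(-6) + 6 = -6. Coeff of x: α = 2
Result: 2/(x + 6) - 6/(x + 6)²


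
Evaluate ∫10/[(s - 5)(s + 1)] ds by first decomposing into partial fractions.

Decompose: 10/[(s - 5)(s + 1)] = (5/3)/(s - 5) - (5/3)/(s + 1). Integrate each term: (5/3) ln|(s - 5)| - (5/3) ln|(s + 1)| + C


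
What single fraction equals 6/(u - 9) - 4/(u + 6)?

Common denominator (u - 9)(u + 6). Numerator: 6(u + 6) - 4(u - 9) = (6u + 36) - (4u - 36) = 2u + 72
Result: (2u + 72)/[(u - 9)(u + 6)]


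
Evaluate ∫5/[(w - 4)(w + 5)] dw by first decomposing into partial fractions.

Decompose: 5/[(w - 4)(w + 5)] = (5/9)/(w - 4) - (5/9)/(w + 5). Integrate each term: (5/9) ln|(w - 4)| - (5/9) ln|(w + 5)| + C


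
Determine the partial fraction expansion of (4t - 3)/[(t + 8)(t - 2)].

At t=-8: α = (4·(-8) - 3)/(-8 - 2) = 7/2. At t=2: β = (4·2 - 3)/(2 + 8) = 1/2
Result: (7/2)/(t + 8) + (1/2)/(t - 2)


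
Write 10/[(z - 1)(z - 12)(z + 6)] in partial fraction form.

Using cover-up method: α = -10/77, β = 5/99, γ = 5/63
Result: (-10/77)/(z - 1) + (5/99)/(z - 12) + (5/63)/(z + 6)


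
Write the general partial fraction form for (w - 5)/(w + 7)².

Repeated linear factor: α/(w + 7) + β/(w + 7)²


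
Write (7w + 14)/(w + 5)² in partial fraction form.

(7w + 14) = P(w + 5) + Q. At w = -5: Q = 7·(-5) + 14 = -21. Coeff of w: P = 7
Result: 7/(w + 5) - 21/(w + 5)²


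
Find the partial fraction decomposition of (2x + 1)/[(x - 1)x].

At x=1: α = (2·1 + 1)/(1 - 0) = 3. At x=0: β = (2·0 + 1)/(0 - 1) = -1
Result: 3/(x - 1) - 1/x


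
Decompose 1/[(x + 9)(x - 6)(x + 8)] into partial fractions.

Using cover-up method: α = 1/15, β = 1/210, γ = -1/14
Result: (1/15)/(x + 9) + (1/210)/(x - 6) - (1/14)/(x + 8)


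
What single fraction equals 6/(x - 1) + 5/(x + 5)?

Common denominator (x - 1)(x + 5). Numerator: 6(x + 5) + 5(x - 1) = (6x + 30) + (5x - 5) = 11x + 25
Result: (11x + 25)/[(x - 1)(x + 5)]


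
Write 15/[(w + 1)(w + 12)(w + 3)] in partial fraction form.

Using cover-up method: A = 15/22, B = 5/33, C = -5/6
Result: (15/22)/(w + 1) + (5/33)/(w + 12) - (5/6)/(w + 3)


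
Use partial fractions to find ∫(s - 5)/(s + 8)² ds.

Decompose: α = 1, β = 1·(-8) - 5 = -13, so (s - 5)/(s + 8)² = 1/(s + 8) - 13/(s + 8)². Integrate: ∫ α/(s + 8) ds = ln|(s + 8)|; ∫ β/(s + 8)² ds = 13/(s + 8). Sum: ln|(s + 8)| + 13/(s + 8) + C


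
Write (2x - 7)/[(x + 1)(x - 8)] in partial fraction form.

At x=-1: A = (2·(-1) - 7)/(-1 - 8) = 1. At x=8: B = (2·8 - 7)/(8 + 1) = 1
Result: 1/(x + 1) + 1/(x - 8)


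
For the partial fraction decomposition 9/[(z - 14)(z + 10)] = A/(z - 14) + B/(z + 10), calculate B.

Cover-up at z = -10: B = 9/(-10 - 14) = -9/24 = -3/8


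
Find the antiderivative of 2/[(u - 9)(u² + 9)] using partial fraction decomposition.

Cover-up at u=9: α = 2/(9²+9) = 1/45. Coeff matching: β = -1/45, γ = -1/5. Decomposition: (1/45)/(u - 9) - ((1/45)u + 1/5)/(u² + 9). Integrate: linear → ln, quadratic → (1/2)ln + arctan: (1/45) ln|(u - 9)| - (1/90) ln(u² + 9) - (1/15) arctan(u/3) + C


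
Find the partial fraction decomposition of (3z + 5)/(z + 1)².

(3z + 5) = P(z + 1) + Q. At z = -1: Q = 3·(-1) + 5 = 2. Coeff of z: P = 3
Result: 3/(z + 1) + 2/(z + 1)²


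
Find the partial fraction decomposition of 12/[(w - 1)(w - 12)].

12/(w - 1)(w - 12) = α/(w - 1) + β/(w - 12). α = 12/(1 - 12) = -12/11, β = 12/(12 - 1) = 12/11
Result: (-12/11)/(w - 1) + (12/11)/(w - 12)


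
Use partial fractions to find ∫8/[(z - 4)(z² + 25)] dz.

Cover-up at z=4: α = 8/(4²+25) = 8/41. Coeff matching: β = -8/41, γ = -32/41. Decomposition: (8/41)/(z - 4) - ((8/41)z + 32/41)/(z² + 25). Integrate: linear → ln, quadratic → (1/2)ln + arctan: (8/41) ln|(z - 4)| - (4/41) ln(z² + 25) - (32/205) arctan(z/5) + C


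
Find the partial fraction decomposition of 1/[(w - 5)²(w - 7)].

Cover-up at w=7: γ = 1/(7 - 5)² = 1/4. Cover-up at w=5: β = 1/(5 - 7) = -1/2. Comparing w² coeff: α = -γ = -1/4
Result: (-1/4)/(w - 5) - (1/2)/(w - 5)² + (1/4)/(w - 7)


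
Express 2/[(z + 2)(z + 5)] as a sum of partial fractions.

2/(z + 2)(z + 5) = α/(z + 2) + β/(z + 5). α = 2/(-2 + 5) = 2/3, β = 2/(-5 + 2) = -2/3
Result: (2/3)/(z + 2) - (2/3)/(z + 5)


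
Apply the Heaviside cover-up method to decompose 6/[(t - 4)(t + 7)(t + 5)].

Cover (t - 4), t=4: P = 6/[(4 + 7)(4 + 5)] = 2/33. Cover (t + 7), t=-7: Q = 6/[(-7 - 4)(-7 + 5)] = 3/11. Cover (t + 5), t=-5: R = 6/[(-5 - 4)(-5 + 7)] = -1/3.
Result: (2/33)/(t - 4) + (3/11)/(t + 7) - (1/3)/(t + 5)


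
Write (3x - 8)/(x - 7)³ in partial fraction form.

(3x - 8) = α(x - 7)² + β(x - 7) + γ. At x = 7: γ = 3·7 - 8 = 13. Coefficients: α = 0, β = 3
Result: 3/(x - 7)² + 13/(x - 7)³


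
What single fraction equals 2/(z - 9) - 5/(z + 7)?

Common denominator (z - 9)(z + 7). Numerator: 2(z + 7) - 5(z - 9) = (2z + 14) - (5z - 45) = -3z + 59
Result: (-3z + 59)/[(z - 9)(z + 7)]


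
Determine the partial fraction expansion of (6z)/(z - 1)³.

(6z) = α(z - 1)² + β(z - 1) + γ. At z = 1: γ = 6·1 + 0 = 6. Coefficients: α = 0, β = 6
Result: 6/(z - 1)² + 6/(z - 1)³


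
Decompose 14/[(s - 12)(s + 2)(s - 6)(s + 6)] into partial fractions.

Using Heaviside cover-up: (1/108)/(s - 12) + (1/32)/(s + 2) - (7/288)/(s - 6) - (7/432)/(s + 6)


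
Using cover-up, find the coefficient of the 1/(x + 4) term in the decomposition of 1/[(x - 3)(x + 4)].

Cover (x + 4), set x=-4: 1/((x - 3) at x=-4) = 1/(-7) = -1/7


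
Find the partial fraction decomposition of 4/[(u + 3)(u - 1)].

4/(u + 3)(u - 1) = α/(u + 3) + β/(u - 1). α = 4/(-3 - 1) = -1, β = 4/(1 + 3) = 1
Result: -1/(u + 3) + 1/(u - 1)


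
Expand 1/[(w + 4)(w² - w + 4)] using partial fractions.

Cover-up at w = -4: A = 1/((-4)² - 1·(-4) + 4) = 1/24. Then B = -A = -1/24, C = -A·(-1 - 4) = 5/24
Result: (1/24)/(w + 4) - ((1/24)w - 5/24)/(w² - w + 4)


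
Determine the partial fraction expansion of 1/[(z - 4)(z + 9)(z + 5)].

Using cover-up method: α = 1/117, β = 1/52, γ = -1/36
Result: (1/117)/(z - 4) + (1/52)/(z + 9) - (1/36)/(z + 5)


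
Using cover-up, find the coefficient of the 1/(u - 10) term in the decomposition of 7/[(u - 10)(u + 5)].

Cover (u - 10), set u=10: 7/((u + 5) at u=10) = 7/(15) = 7/15


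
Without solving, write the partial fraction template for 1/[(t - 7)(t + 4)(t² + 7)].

Two linear + quadratic: P/(t - 7) + Q/(t + 4) + (Rt + S)/(t² + 7)


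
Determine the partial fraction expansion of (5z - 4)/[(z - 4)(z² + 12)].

At z=4: α = (5·4 - 4)/(4² + 12) = 4/7. β = -α = -4/7, γ = 5 - 4·α = 19/7
Result: (4/7)/(z - 4) - ((4/7)z - 19/7)/(z² + 12)


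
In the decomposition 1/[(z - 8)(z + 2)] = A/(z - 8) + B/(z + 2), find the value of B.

Cover-up at z = -2: B = 1/(-2 - 8) = -1/10


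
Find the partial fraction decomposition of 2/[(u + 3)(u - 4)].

2/(u + 3)(u - 4) = A/(u + 3) + B/(u - 4). A = 2/(-3 - 4) = -2/7, B = 2/(4 + 3) = 2/7
Result: (-2/7)/(u + 3) + (2/7)/(u - 4)


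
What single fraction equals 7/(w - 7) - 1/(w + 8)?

Common denominator (w - 7)(w + 8). Numerator: 7(w + 8) - 1(w - 7) = (7w + 56) - (w - 7) = 6w + 63
Result: (6w + 63)/[(w - 7)(w + 8)]


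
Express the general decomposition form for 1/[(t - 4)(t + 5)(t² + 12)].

Two linear + quadratic: P/(t - 4) + Q/(t + 5) + (Rt + S)/(t² + 12)


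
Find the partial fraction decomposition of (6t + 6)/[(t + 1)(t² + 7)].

At t=-1: P = (6·(-1) + 6)/((-1)² + 7) = 0. Q = -P = 0, R = 6 - (-1)·P = 6
Result: (6)/(t² + 7)


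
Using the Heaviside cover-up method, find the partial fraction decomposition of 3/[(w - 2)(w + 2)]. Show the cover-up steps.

Cover (w - 2): set w=2, get A = 3/(2 + 2) = 3/4. Cover (w + 2): set w=-2, get B = 3/(-2 - 2) = -3/4.
Result: (3/4)/(w - 2) - (3/4)/(w + 2)


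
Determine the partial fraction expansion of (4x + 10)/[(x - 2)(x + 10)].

At x=2: A = (4·2 + 10)/(2 + 10) = 3/2. At x=-10: B = (4·(-10) + 10)/(-10 - 2) = 5/2
Result: (3/2)/(x - 2) + (5/2)/(x + 10)


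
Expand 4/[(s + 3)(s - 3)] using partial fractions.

4/(s + 3)(s - 3) = P/(s + 3) + Q/(s - 3). P = 4/(-3 - 3) = -2/3, Q = 4/(3 + 3) = 2/3
Result: (-2/3)/(s + 3) + (2/3)/(s - 3)


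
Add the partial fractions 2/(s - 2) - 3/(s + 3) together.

Common denominator (s - 2)(s + 3). Numerator: 2(s + 3) - 3(s - 2) = (2s + 6) - (3s - 6) = -s + 12
Result: (-s + 12)/[(s - 2)(s + 3)]


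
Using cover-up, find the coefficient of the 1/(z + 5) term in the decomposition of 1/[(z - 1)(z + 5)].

Cover (z + 5), set z=-5: 1/((z - 1) at z=-5) = 1/(-6) = -1/6


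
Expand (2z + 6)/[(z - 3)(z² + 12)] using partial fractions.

At z=3: P = (2·3 + 6)/(3² + 12) = 4/7. Q = -P = -4/7, R = 2 - 3·P = 2/7
Result: (4/7)/(z - 3) - ((4/7)z - 2/7)/(z² + 12)


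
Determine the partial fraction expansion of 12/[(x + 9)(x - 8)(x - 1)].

Using cover-up method: A = 6/85, B = 12/119, C = -6/35
Result: (6/85)/(x + 9) + (12/119)/(x - 8) - (6/35)/(x - 1)


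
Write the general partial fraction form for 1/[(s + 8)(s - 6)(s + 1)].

Three distinct linear factors: A/(s + 8) + B/(s - 6) + C/(s + 1)


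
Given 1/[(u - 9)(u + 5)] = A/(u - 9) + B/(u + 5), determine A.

Cover-up at u = 9: A = 1/(9 + 5) = 1/14


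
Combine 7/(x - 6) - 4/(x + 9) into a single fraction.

Common denominator (x - 6)(x + 9). Numerator: 7(x + 9) - 4(x - 6) = (7x + 63) - (4x - 24) = 3x + 87
Result: (3x + 87)/[(x - 6)(x + 9)]


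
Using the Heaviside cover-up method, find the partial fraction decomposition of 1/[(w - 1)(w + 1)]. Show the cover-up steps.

Cover (w - 1): set w=1, get A = 1/(1 + 1) = 1/2. Cover (w + 1): set w=-1, get B = 1/(-1 - 1) = -1/2.
Result: (1/2)/(w - 1) - (1/2)/(w + 1)


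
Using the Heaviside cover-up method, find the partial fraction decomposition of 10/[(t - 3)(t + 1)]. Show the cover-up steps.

Cover (t - 3): set t=3, get P = 10/(3 + 1) = 5/2. Cover (t + 1): set t=-1, get Q = 10/(-1 - 3) = -5/2.
Result: (5/2)/(t - 3) - (5/2)/(t + 1)


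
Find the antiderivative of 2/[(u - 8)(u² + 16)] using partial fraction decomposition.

Cover-up at u=8: A = 2/(8²+16) = 1/40. Coeff matching: B = -1/40, C = -1/5. Decomposition: (1/40)/(u - 8) - ((1/40)u + 1/5)/(u² + 16). Integrate: linear → ln, quadratic → (1/2)ln + arctan: (1/40) ln|(u - 8)| - (1/80) ln(u² + 16) - (1/20) arctan(u/4) + C


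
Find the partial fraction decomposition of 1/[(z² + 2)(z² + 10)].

Coefficient matching gives P = R = 0, Q = 1/(10-2) = 1/8, S = -Q = -1/8
Result: (1/8)/(z² + 2) - (1/8)/(z² + 10)


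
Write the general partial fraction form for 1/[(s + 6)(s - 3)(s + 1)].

Three distinct linear factors: A/(s + 6) + B/(s - 3) + C/(s + 1)


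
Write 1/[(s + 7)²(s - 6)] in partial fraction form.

Cover-up at s=6: R = 1/(6 + 7)² = 1/169. Cover-up at s=-7: Q = 1/(-7 - 6) = -1/13. Comparing s² coeff: P = -R = -1/169
Result: (-1/169)/(s + 7) - (1/13)/(s + 7)² + (1/169)/(s - 6)


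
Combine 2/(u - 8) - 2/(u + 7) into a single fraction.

Common denominator (u - 8)(u + 7). Numerator: 2(u + 7) - 2(u - 8) = (2u + 14) - (2u - 16) = 30
Result: (30)/[(u - 8)(u + 7)]


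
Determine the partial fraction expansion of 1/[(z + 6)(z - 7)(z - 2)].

Using cover-up method: P = 1/104, Q = 1/65, R = -1/40
Result: (1/104)/(z + 6) + (1/65)/(z - 7) - (1/40)/(z - 2)


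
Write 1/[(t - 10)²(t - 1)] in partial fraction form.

Cover-up at t=1: R = 1/(1 - 10)² = 1/81. Cover-up at t=10: Q = 1/(10 - 1) = 1/9. Comparing t² coeff: P = -R = -1/81
Result: (-1/81)/(t - 10) + (1/9)/(t - 10)² + (1/81)/(t - 1)


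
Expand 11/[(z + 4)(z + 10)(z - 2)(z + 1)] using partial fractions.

Using Heaviside cover-up: (11/108)/(z + 4) - (11/648)/(z + 10) + (11/216)/(z - 2) - (11/81)/(z + 1)


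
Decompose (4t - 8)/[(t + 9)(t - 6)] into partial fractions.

At t=-9: α = (4·(-9) - 8)/(-9 - 6) = 44/15. At t=6: β = (4·6 - 8)/(6 + 9) = 16/15
Result: (44/15)/(t + 9) + (16/15)/(t - 6)


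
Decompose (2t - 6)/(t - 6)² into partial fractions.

(2t - 6) = A(t - 6) + B. At t = 6: B = 2·6 - 6 = 6. Coeff of t: A = 2
Result: 2/(t - 6) + 6/(t - 6)²


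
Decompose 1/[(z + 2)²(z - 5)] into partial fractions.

Cover-up at z=5: R = 1/(5 + 2)² = 1/49. Cover-up at z=-2: Q = 1/(-2 - 5) = -1/7. Comparing z² coeff: P = -R = -1/49
Result: (-1/49)/(z + 2) - (1/7)/(z + 2)² + (1/49)/(z - 5)


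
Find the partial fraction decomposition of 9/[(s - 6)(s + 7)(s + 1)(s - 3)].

Using Heaviside cover-up: (3/91)/(s - 6) - (3/260)/(s + 7) + (3/56)/(s + 1) - (3/40)/(s - 3)


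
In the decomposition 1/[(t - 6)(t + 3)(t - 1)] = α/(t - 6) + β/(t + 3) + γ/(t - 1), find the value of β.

Cover-up at t = -3: β = 1/[(-3 - 6)(-3 - 1)] = 1/[(-9)(-4)] = 1/36
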